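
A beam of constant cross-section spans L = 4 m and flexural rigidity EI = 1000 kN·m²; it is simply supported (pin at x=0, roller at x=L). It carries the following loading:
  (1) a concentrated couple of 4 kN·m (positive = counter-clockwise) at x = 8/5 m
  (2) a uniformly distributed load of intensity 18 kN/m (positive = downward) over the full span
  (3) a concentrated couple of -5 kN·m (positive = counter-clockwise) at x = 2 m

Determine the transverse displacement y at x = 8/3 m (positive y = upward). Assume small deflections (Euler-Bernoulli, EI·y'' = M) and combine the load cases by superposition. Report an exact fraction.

y(8/3) = -51953/1012500 m

Load 1 — applied couple M₀=4 kN·m at a=8/5 m (b=L-a=12/5):
  y_1 = (M₀x³/(6L)-M₀(x-a)²/2+C₁x)/EI  [x>a] with C₁=M₀(3b²-L²)/(6L)=16/75 = (4·(8/3)³/(6·4)-4·((8/3)-(8/5))²/2+(16/75)·(8/3))/1000 = 368/253125 m
Load 2 — uniform load w=18 kN/m over full span:
  y_2 = -wx(L³-2Lx²+x³)/(24EI) = -18·(8/3)·(4³-2·4·(8/3)²+(8/3)³)/(24·1000) = -176/3375 m
Load 3 — applied couple M₀=-5 kN·m at a=2 m (b=L-a=2):
  y_3 = (M₀x³/(6L)-M₀(x-a)²/2+C₁x)/EI  [x>a] with C₁=M₀(3b²-L²)/(6L)=5/6 = ((-5)·(8/3)³/(6·4)-(-5)·((8/3)-2)²/2+(5/6)·(8/3))/1000 = -1/1620 m
Superposition: y = Σ y_i = -51953/1012500 m ≈ -0.051312 m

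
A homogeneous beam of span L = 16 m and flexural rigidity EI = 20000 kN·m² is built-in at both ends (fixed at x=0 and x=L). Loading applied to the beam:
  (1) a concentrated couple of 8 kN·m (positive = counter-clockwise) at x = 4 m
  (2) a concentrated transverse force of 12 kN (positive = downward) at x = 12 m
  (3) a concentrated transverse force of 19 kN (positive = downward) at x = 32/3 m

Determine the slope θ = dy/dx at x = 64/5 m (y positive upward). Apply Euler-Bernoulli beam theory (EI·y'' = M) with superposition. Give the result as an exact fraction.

θ(64/5) = 2141/421875 rad

Load 1 — applied couple M₀=8 kN·m at a=4 m (b=L-a=12):
  θ_1 = (R_Ax²/2 - M_Ax - M₀(x-a))/EI  [x>a] with R_A=9/16, M_A=-3/2 = ((9/16)·(64/5)²/2 - (-3/2)·(64/5) - 8·((64/5)-4))/20000 = -4/15625 rad
Load 2 — point force P=12 kN at a=12 m (b=L-a=4):
  θ_2 = Pa²(L-x)(2bL-(3b+a)(L-x))/(2L³EI)  [x>a] = 12·12²·(16-(64/5))·(2·4·16-(3·4+12)·(16-(64/5)))/(2·16³·20000) = 27/15625 rad
Load 3 — point force P=19 kN at a=32/3 m (b=L-a=16/3):
  θ_3 = Pa²(L-x)(2bL-(3b+a)(L-x))/(2L³EI)  [x>a] = 19·(32/3)²·(16-(64/5))·(2·(16/3)·16-(3·(16/3)+(32/3))·(16-(64/5)))/(2·16³·20000) = 304/84375 rad
Superposition: θ = Σ θ_i = 2141/421875 rad ≈ 0.005075 rad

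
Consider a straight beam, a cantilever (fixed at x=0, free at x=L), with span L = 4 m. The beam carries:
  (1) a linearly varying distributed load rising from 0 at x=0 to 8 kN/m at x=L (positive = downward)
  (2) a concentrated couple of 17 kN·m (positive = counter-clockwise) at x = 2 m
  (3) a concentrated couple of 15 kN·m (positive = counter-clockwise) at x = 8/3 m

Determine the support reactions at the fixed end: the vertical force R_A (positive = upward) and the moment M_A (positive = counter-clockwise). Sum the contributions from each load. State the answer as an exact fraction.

Load 1 — triangular load w₀=8 kN/m (0→w₀ over full span):
  R_A = w₀L/2 = 8·4/2 = 16 kN
  M_A = w₀L²/3 = 8·4²/3 = 128/3 kN·m
Load 2 — applied couple M₀=17 kN·m at a=2 m (b=L-a=2):
  R_A = 0 kN
  M_A = -M₀ = -17 kN·m
Load 3 — applied couple M₀=15 kN·m at a=8/3 m (b=L-a=4/3):
  R_A = 0 kN
  M_A = -M₀ = -15 kN·m
Superposition: R_A = 16 kN, M_A = 32/3 kN·m

R_A = 16 kN, M_A = 32/3 kN·m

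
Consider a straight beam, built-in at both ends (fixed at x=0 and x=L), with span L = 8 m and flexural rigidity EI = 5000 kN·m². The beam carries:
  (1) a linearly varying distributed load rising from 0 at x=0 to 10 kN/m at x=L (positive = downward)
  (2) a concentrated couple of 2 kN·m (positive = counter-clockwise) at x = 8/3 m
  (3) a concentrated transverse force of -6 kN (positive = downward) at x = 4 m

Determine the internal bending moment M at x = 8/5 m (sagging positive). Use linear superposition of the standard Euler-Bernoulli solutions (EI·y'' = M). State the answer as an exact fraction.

Load 1 — triangular load w₀=10 kN/m (0→w₀ over full span):
  M_1 = 3w₀Lx/20 - w₀L²/30 - w₀x³/(6L) = 3·10·8·(8/5)/20 - 10·8²/30 - 10·(8/5)³/(6·8) = -224/75 kN·m
Load 2 — applied couple M₀=2 kN·m at a=8/3 m (b=L-a=16/3):
  M_2 = R_Ax - M_A  [x≤a] with R_A=1/3, M_A=0 = (1/3)·(8/5) - 0 = 8/15 kN·m
Load 3 — point force P=-6 kN at a=4 m (b=L-a=4):
  M_3 = Pb²(3a+b)x/L³ - Pab²/L²  [x≤a] = (-6)·4²·(3·4+4)·(8/5)/8³ - (-6)·4·4²/8² = 6/5 kN·m
Superposition: M = Σ M_i = -94/75 kN·m ≈ -1.253333 kN·m

M(8/5) = -94/75 kN·m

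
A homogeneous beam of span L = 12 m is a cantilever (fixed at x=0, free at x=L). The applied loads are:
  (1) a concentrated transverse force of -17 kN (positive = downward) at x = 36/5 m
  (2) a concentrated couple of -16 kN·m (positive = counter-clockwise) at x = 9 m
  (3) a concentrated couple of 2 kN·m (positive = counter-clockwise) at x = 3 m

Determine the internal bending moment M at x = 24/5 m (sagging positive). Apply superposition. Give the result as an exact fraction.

M(24/5) = 124/5 kN·m

Load 1 — point force P=-17 kN at a=36/5 m (b=L-a=24/5):
  M_1 = -P(a-x)  [x≤a] = -(-17)·((36/5)-(24/5)) = 204/5 kN·m
Load 2 — applied couple M₀=-16 kN·m at a=9 m (b=L-a=3):
  M_2 = M₀  [x≤a] = (-16) = -16 kN·m
Load 3 — applied couple M₀=2 kN·m at a=3 m (b=L-a=9):
  M_3 = 0  [x>a] = 0 kN·m
Superposition: M = Σ M_i = 124/5 kN·m ≈ 24.800000 kN·m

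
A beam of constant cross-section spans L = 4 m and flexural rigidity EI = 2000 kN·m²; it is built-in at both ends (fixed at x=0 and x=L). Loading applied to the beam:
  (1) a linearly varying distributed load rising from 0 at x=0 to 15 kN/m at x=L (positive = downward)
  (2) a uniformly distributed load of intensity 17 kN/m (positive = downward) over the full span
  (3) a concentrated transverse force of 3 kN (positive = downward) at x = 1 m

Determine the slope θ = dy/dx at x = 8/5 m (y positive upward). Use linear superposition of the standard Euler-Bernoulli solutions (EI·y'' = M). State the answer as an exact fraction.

θ(8/5) = -52/15625 rad

Load 1 — triangular load w₀=15 kN/m (0→w₀ over full span):
  θ_1 = -w₀(2x(L-x)(L-2x)(x+2L)+x²(L-x)²)/(120LEI) = -15·(2·(8/5)·(4-(8/5))·(4-2·(8/5))·((8/5)+2·4)+(8/5)²·(4-(8/5))²)/(120·4·2000) = -18/15625 rad
Load 2 — uniform load w=17 kN/m over full span:
  θ_2 = -wx(L-x)(L-2x)/(12EI) = -17·(8/5)·(4-(8/5))·(4-2·(8/5))/(12·2000) = -34/15625 rad
Load 3 — point force P=3 kN at a=1 m (b=L-a=3):
  θ_3 = Pa²(L-x)(2bL-(3b+a)(L-x))/(2L³EI)  [x>a] = 3·1²·(4-(8/5))·(2·3·4-(3·3+1)·(4-(8/5)))/(2·4³·2000) = 0 rad
Superposition: θ = Σ θ_i = -52/15625 rad ≈ -0.003328 rad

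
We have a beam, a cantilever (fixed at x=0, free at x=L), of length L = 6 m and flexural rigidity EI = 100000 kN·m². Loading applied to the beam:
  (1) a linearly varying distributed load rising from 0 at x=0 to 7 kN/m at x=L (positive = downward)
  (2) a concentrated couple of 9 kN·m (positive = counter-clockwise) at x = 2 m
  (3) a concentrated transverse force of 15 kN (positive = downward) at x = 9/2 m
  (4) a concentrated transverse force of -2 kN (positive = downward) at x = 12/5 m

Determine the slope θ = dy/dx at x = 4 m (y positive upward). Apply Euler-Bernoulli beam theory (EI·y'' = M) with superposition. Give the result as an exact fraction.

Load 1 — triangular load w₀=7 kN/m (0→w₀ over full span):
  θ_1 = (w₀Lx²/4-w₀L²x/3-w₀x⁴/(24L))/EI = (7·6·4²/4-7·6²·4/3-7·4⁴/(24·6))/100000 = -203/112500 rad
Load 2 — applied couple M₀=9 kN·m at a=2 m (b=L-a=4):
  θ_2 = M₀a/EI  [x>a] = 9·2/100000 = 9/50000 rad
Load 3 — point force P=15 kN at a=9/2 m (b=L-a=3/2):
  θ_3 = -Px(2a-x)/(2EI)  [x≤a] = -15·4·(2·(9/2)-4)/(2·100000) = -3/2000 rad
Load 4 — point force P=-2 kN at a=12/5 m (b=L-a=18/5):
  θ_4 = -Pa²/(2EI)  [x>a] = -(-2)·(12/5)²/(2·100000) = 9/156250 rad
Superposition: θ = Σ θ_i = -17251/5625000 rad ≈ -0.003067 rad

θ(4) = -17251/5625000 rad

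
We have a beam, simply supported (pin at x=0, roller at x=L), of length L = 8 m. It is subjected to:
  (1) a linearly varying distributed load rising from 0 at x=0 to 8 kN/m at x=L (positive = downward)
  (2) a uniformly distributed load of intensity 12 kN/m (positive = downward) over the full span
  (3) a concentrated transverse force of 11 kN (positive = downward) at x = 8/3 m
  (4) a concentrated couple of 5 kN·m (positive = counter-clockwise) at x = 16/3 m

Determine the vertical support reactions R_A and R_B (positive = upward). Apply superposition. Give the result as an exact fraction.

Load 1 — triangular load w₀=8 kN/m (0→w₀ over full span):
  R_A = w₀L/6 = 8·8/6 = 32/3 kN
  R_B = w₀L/3 = 8·8/3 = 64/3 kN
Load 2 — uniform load w=12 kN/m over full span:
  R_A = wL/2 = 12·8/2 = 48 kN
  R_B = wL/2 = 12·8/2 = 48 kN
Load 3 — point force P=11 kN at a=8/3 m (b=L-a=16/3):
  R_A = Pb/L = 11·(16/3)/8 = 22/3 kN
  R_B = Pa/L = 11·(8/3)/8 = 11/3 kN
Load 4 — applied couple M₀=5 kN·m at a=16/3 m (b=L-a=8/3):
  R_A = M₀/L = 5/8 kN
  R_B = -M₀/L = -5/8 kN
Superposition: R_A = 533/8 kN, R_B = 579/8 kN

R_A = 533/8 kN, R_B = 579/8 kN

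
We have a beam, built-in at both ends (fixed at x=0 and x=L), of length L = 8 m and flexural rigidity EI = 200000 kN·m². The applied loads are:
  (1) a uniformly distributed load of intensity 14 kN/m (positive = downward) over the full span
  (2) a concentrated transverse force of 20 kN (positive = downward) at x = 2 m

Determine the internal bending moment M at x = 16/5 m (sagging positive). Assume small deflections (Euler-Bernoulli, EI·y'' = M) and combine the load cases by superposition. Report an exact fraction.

M(16/5) = 6053/150 kN·m

Load 1 — uniform load w=14 kN/m over full span:
  M_1 = wLx/2 - wL²/12 - wx²/2 = 14·8·(16/5)/2 - 14·8²/12 - 14·(16/5)²/2 = 2464/75 kN·m
Load 2 — point force P=20 kN at a=2 m (b=L-a=6):
  M_2 = Pa²(a+3b)(L-x)/L³ - Pa²b/L²  [x>a] = 20·2²·(2+3·6)·(8-(16/5))/8³ - 20·2²·6/8² = 15/2 kN·m
Superposition: M = Σ M_i = 6053/150 kN·m ≈ 40.353333 kN·m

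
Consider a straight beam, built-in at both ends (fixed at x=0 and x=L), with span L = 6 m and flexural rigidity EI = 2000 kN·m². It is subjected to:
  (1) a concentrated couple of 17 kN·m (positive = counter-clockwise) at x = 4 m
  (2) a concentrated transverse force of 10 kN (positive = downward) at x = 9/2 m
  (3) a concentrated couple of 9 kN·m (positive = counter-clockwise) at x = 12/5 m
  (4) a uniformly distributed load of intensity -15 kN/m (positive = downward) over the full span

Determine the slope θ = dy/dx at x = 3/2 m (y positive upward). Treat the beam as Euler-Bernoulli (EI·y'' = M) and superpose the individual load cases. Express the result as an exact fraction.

Load 1 — applied couple M₀=17 kN·m at a=4 m (b=L-a=2):
  θ_1 = (R_Ax²/2 - M_Ax)/EI  [x≤a] with R_A=34/9, M_A=17/3 = ((34/9)·(3/2)²/2 - (17/3)·(3/2))/2000 = -17/8000 rad
Load 2 — point force P=10 kN at a=9/2 m (b=L-a=3/2):
  θ_2 = -Pb²x(2aL-(3a+b)x)/(2L³EI)  [x≤a] = -10·(3/2)²·(3/2)·(2·(9/2)·6-(3·(9/2)+(3/2))·(3/2))/(2·6³·2000) = -63/51200 rad
Load 3 — applied couple M₀=9 kN·m at a=12/5 m (b=L-a=18/5):
  θ_3 = (R_Ax²/2 - M_Ax)/EI  [x≤a] with R_A=54/25, M_A=27/25 = ((54/25)·(3/2)²/2 - (27/25)·(3/2))/2000 = 81/200000 rad
Load 4 — uniform load w=-15 kN/m over full span:
  θ_4 = -wx(L-x)(L-2x)/(12EI) = -(-15)·(3/2)·(6-(3/2))·(6-2·(3/2))/(12·2000) = 81/6400 rad
Superposition: θ = Σ θ_i = 62117/6400000 rad ≈ 0.009706 rad

θ(3/2) = 62117/6400000 rad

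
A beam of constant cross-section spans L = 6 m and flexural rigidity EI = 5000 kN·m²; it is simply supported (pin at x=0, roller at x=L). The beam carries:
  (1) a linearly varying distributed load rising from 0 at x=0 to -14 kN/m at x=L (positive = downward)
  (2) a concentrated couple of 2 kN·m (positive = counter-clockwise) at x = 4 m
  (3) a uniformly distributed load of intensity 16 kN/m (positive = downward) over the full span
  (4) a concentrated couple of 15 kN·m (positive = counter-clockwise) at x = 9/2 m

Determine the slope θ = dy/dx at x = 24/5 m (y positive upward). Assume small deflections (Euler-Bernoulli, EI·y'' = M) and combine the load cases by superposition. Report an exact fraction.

θ(24/5) = 2285903/150000000 rad

Load 1 — triangular load w₀=-14 kN/m (0→w₀ over full span):
  θ_1 = -w₀(7L⁴-30L²x²+15x⁴)/(360LEI) = -(-14)·(7·6⁴-30·6²·(24/5)²+15·(24/5)⁴)/(360·6·5000) = -15897/1562500 rad
Load 2 — applied couple M₀=2 kN·m at a=4 m (b=L-a=2):
  θ_2 = (M₀x²/(2L)-M₀(x-a)+C₁)/EI  [x>a] with C₁=M₀(3b²-L²)/(6L)=-4/3 = (2·(24/5)²/(2·6)-2·((24/5)-4)+(-4/3))/5000 = 17/93750 rad
Load 3 — uniform load w=16 kN/m over full span:
  θ_3 = -w(L³-6Lx²+4x³)/(24EI) = -16·(6³-6·6·(24/5)²+4·(24/5)³)/(24·5000) = 1782/78125 rad
Load 4 — applied couple M₀=15 kN·m at a=9/2 m (b=L-a=3/2):
  θ_4 = (M₀x²/(2L)-M₀(x-a)+C₁)/EI  [x>a] with C₁=M₀(3b²-L²)/(6L)=-195/16 = (15·(24/5)²/(2·6)-15·((24/5)-(9/2))+(-195/16))/5000 = 969/400000 rad
Superposition: θ = Σ θ_i = 2285903/150000000 rad ≈ 0.015239 rad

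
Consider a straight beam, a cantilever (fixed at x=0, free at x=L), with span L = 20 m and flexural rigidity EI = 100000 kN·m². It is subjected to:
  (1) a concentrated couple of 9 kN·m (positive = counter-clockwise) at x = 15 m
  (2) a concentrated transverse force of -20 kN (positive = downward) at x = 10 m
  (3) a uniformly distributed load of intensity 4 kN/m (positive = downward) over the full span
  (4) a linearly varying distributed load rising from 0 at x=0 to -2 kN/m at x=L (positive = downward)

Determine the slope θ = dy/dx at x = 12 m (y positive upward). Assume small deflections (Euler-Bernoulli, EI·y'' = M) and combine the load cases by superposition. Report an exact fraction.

Load 1 — applied couple M₀=9 kN·m at a=15 m (b=L-a=5):
  θ_1 = M₀x/EI  [x≤a] = 9·12/100000 = 27/25000 rad
Load 2 — point force P=-20 kN at a=10 m (b=L-a=10):
  θ_2 = -Pa²/(2EI)  [x>a] = -(-20)·10²/(2·100000) = 1/100 rad
Load 3 — uniform load w=4 kN/m over full span:
  θ_3 = -wx(x²-3Lx+3L²)/(6EI) = -4·12·(12²-3·20·12+3·20²)/(6·100000) = -156/3125 rad
Load 4 — triangular load w₀=-2 kN/m (0→w₀ over full span):
  θ_4 = (w₀Lx²/4-w₀L²x/3-w₀x⁴/(24L))/EI = ((-2)·20·12²/4-(-2)·20²·12/3-(-2)·12⁴/(24·20))/100000 = 577/31250 rad
Superposition: θ = Σ θ_i = -2547/125000 rad ≈ -0.020376 rad

θ(12) = -2547/125000 rad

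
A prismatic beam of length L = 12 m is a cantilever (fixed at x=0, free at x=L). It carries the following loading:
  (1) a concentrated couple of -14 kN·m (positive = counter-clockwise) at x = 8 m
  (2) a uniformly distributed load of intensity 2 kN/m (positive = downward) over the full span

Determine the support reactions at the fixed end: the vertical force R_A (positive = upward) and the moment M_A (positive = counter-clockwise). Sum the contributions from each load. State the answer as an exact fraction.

Load 1 — applied couple M₀=-14 kN·m at a=8 m (b=L-a=4):
  R_A = 0 kN
  M_A = -M₀ = -(-14) = 14 kN·m
Load 2 — uniform load w=2 kN/m over full span:
  R_A = wL = 2·12 = 24 kN
  M_A = wL²/2 = 2·12²/2 = 144 kN·m
Superposition: R_A = 24 kN, M_A = 158 kN·m

R_A = 24 kN, M_A = 158 kN·m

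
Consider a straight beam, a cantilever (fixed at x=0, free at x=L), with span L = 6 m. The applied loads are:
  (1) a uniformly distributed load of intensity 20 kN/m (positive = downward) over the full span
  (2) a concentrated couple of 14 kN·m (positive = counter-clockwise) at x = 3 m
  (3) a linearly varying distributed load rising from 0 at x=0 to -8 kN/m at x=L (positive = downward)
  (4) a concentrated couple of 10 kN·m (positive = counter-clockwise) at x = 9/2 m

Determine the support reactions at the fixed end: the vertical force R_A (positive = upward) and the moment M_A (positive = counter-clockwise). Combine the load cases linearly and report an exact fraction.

Load 1 — uniform load w=20 kN/m over full span:
  R_A = wL = 20·6 = 120 kN
  M_A = wL²/2 = 20·6²/2 = 360 kN·m
Load 2 — applied couple M₀=14 kN·m at a=3 m (b=L-a=3):
  R_A = 0 kN
  M_A = -M₀ = -14 kN·m
Load 3 — triangular load w₀=-8 kN/m (0→w₀ over full span):
  R_A = w₀L/2 = (-8)·6/2 = -24 kN
  M_A = w₀L²/3 = (-8)·6²/3 = -96 kN·m
Load 4 — applied couple M₀=10 kN·m at a=9/2 m (b=L-a=3/2):
  R_A = 0 kN
  M_A = -M₀ = -10 kN·m
Superposition: R_A = 96 kN, M_A = 240 kN·m

R_A = 96 kN, M_A = 240 kN·m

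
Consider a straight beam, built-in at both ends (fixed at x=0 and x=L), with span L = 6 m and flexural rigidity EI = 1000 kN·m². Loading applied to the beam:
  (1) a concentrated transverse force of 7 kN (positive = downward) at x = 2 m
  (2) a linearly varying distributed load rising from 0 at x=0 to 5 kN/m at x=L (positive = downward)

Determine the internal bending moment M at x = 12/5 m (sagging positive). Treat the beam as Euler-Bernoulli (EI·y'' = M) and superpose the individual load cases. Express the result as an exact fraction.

M(12/5) = 1418/225 kN·m

Load 1 — point force P=7 kN at a=2 m (b=L-a=4):
  M_1 = Pa²(a+3b)(L-x)/L³ - Pa²b/L²  [x>a] = 7·2²·(2+3·4)·(6-(12/5))/6³ - 7·2²·4/6² = 154/45 kN·m
Load 2 — triangular load w₀=5 kN/m (0→w₀ over full span):
  M_2 = 3w₀Lx/20 - w₀L²/30 - w₀x³/(6L) = 3·5·6·(12/5)/20 - 5·6²/30 - 5·(12/5)³/(6·6) = 72/25 kN·m
Superposition: M = Σ M_i = 1418/225 kN·m ≈ 6.302222 kN·m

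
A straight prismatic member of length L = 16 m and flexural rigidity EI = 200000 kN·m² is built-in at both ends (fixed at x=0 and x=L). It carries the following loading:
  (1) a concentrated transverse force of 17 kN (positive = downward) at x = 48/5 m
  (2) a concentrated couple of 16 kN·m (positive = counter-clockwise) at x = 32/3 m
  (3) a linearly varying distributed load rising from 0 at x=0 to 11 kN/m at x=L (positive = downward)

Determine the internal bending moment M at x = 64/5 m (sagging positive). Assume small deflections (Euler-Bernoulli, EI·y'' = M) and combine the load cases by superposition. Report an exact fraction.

M(64/5) = -2768/625 kN·m

Load 1 — point force P=17 kN at a=48/5 m (b=L-a=32/5):
  M_1 = Pa²(a+3b)(L-x)/L³ - Pa²b/L²  [x>a] = 17·(48/5)²·((48/5)+3·(32/5))·(16-(64/5))/16³ - 17·(48/5)²·(32/5)/16² = -2448/625 kN·m
Load 2 — applied couple M₀=16 kN·m at a=32/3 m (b=L-a=16/3):
  M_2 = R_Ax - M_A - M₀  [x>a] with R_A=4/3, M_A=16/3 = (4/3)·(64/5) - (16/3) - 16 = -64/15 kN·m
Load 3 — triangular load w₀=11 kN/m (0→w₀ over full span):
  M_3 = 3w₀Lx/20 - w₀L²/30 - w₀x³/(6L) = 3·11·16·(64/5)/20 - 11·16²/30 - 11·(64/5)³/(6·16) = 1408/375 kN·m
Superposition: M = Σ M_i = -2768/625 kN·m ≈ -4.428800 kN·m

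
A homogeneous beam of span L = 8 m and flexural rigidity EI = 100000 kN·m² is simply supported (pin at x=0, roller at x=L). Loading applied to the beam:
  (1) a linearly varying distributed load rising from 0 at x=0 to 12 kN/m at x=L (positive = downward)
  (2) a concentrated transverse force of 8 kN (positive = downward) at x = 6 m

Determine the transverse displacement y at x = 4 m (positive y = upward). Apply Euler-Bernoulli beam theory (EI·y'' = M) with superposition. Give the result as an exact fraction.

y(4) = -71/18750 m

Load 1 — triangular load w₀=12 kN/m (0→w₀ over full span):
  y_1 = -w₀x(7L⁴-10L²x²+3x⁴)/(360LEI) = -12·4·(7·8⁴-10·8²·4²+3·4⁴)/(360·8·100000) = -2/625 m
Load 2 — point force P=8 kN at a=6 m (b=L-a=2):
  y_2 = -Pbx(L²-b²-x²)/(6LEI)  [x≤a] = -8·2·4·(8²-2²-4²)/(6·8·100000) = -11/18750 m
Superposition: y = Σ y_i = -71/18750 m ≈ -0.003787 m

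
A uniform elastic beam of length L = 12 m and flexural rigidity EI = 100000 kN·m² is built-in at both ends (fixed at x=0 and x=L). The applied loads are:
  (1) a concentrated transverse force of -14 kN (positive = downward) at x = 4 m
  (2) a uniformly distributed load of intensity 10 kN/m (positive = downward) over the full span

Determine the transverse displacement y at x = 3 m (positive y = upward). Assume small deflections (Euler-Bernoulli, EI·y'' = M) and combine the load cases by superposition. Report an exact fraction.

Load 1 — point force P=-14 kN at a=4 m (b=L-a=8):
  y_1 = -Pb²x²(3aL-(3a+b)x)/(6L³EI)  [x≤a] = -(-14)·8²·3²·(3·4·12-(3·4+8)·3)/(6·12³·100000) = 49/75000 m
Load 2 — uniform load w=10 kN/m over full span:
  y_2 = -wx²(L-x)²/(24EI) = -10·3²·(12-3)²/(24·100000) = -243/80000 m
Superposition: y = Σ y_i = -2861/1200000 m ≈ -0.002384 m

y(3) = -2861/1200000 m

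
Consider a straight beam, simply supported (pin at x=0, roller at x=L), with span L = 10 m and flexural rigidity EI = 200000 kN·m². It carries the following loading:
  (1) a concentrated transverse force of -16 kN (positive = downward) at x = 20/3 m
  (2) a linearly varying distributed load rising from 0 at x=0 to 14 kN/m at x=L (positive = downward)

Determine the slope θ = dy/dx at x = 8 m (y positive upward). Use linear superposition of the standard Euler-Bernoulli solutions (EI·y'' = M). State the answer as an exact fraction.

θ(8) = 32011/40500000 rad

Load 1 — point force P=-16 kN at a=20/3 m (b=L-a=10/3):
  θ_1 = -Pa(2L²-6Lx+3x²+a²)/(6LEI)  [x>a] = -(-16)·(20/3)·(2·10²-6·10·8+3·8²+(20/3)²)/(6·10·200000) = -98/253125 rad
Load 2 — triangular load w₀=14 kN/m (0→w₀ over full span):
  θ_2 = -w₀(7L⁴-30L²x²+15x⁴)/(360LEI) = -14·(7·10⁴-30·10²·8²+15·8⁴)/(360·10·200000) = 5299/4500000 rad
Superposition: θ = Σ θ_i = 32011/40500000 rad ≈ 0.000790 rad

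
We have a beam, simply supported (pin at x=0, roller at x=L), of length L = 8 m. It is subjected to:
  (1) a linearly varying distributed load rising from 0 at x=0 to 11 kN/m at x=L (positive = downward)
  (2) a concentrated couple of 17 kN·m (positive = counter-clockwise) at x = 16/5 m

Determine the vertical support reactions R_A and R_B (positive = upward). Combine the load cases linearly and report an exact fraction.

Load 1 — triangular load w₀=11 kN/m (0→w₀ over full span):
  R_A = w₀L/6 = 11·8/6 = 44/3 kN
  R_B = w₀L/3 = 11·8/3 = 88/3 kN
Load 2 — applied couple M₀=17 kN·m at a=16/5 m (b=L-a=24/5):
  R_A = M₀/L = 17/8 kN
  R_B = -M₀/L = -17/8 kN
Superposition: R_A = 403/24 kN, R_B = 653/24 kN

R_A = 403/24 kN, R_B = 653/24 kN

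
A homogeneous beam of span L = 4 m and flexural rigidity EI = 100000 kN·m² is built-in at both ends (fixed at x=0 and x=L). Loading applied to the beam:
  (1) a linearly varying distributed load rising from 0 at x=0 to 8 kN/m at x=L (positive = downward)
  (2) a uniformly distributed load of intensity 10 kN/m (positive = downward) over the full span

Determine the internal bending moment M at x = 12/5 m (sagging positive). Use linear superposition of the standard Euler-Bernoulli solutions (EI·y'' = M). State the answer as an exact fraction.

M(12/5) = 1064/125 kN·m

Load 1 — triangular load w₀=8 kN/m (0→w₀ over full span):
  M_1 = 3w₀Lx/20 - w₀L²/30 - w₀x³/(6L) = 3·8·4·(12/5)/20 - 8·4²/30 - 8·(12/5)³/(6·4) = 992/375 kN·m
Load 2 — uniform load w=10 kN/m over full span:
  M_2 = wLx/2 - wL²/12 - wx²/2 = 10·4·(12/5)/2 - 10·4²/12 - 10·(12/5)²/2 = 88/15 kN·m
Superposition: M = Σ M_i = 1064/125 kN·m ≈ 8.512000 kN·m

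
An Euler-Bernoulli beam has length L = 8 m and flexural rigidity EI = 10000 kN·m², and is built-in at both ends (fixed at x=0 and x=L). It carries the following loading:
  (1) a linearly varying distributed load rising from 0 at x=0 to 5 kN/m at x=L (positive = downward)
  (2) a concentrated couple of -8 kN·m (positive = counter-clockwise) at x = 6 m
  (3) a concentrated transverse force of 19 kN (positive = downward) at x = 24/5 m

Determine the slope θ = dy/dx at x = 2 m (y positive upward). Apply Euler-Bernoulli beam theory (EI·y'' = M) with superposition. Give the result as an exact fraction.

θ(2) = -2851/1250000 rad

Load 1 — triangular load w₀=5 kN/m (0→w₀ over full span):
  θ_1 = -w₀(2x(L-x)(L-2x)(x+2L)+x²(L-x)²)/(120LEI) = -5·(2·2·(8-2)·(8-2·2)·(2+2·8)+2²·(8-2)²)/(120·8·10000) = -39/40000 rad
Load 2 — applied couple M₀=-8 kN·m at a=6 m (b=L-a=2):
  θ_2 = (R_Ax²/2 - M_Ax)/EI  [x≤a] with R_A=-9/8, M_A=-5/2 = ((-9/8)·2²/2 - (-5/2)·2)/10000 = 11/40000 rad
Load 3 — point force P=19 kN at a=24/5 m (b=L-a=16/5):
  θ_3 = -Pb²x(2aL-(3a+b)x)/(2L³EI)  [x≤a] = -19·(16/5)²·2·(2·(24/5)·8-(3·(24/5)+(16/5))·2)/(2·8³·10000) = -247/156250 rad
Superposition: θ = Σ θ_i = -2851/1250000 rad ≈ -0.002281 rad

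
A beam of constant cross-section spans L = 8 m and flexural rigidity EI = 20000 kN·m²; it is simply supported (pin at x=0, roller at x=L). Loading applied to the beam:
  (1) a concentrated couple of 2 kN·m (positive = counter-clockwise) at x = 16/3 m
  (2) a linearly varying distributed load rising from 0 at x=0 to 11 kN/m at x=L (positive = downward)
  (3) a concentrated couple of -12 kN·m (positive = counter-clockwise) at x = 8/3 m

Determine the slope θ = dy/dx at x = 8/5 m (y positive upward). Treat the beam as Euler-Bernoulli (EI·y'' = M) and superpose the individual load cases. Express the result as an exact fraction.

Load 1 — applied couple M₀=2 kN·m at a=16/3 m (b=L-a=8/3):
  θ_1 = (M₀x²/(2L)+C₁)/EI  [x≤a] with C₁=M₀(3b²-L²)/(6L)=-16/9 = (2·(8/5)²/(2·8)+(-16/9))/20000 = -41/562500 rad
Load 2 — triangular load w₀=11 kN/m (0→w₀ over full span):
  θ_2 = -w₀(7L⁴-30L²x²+15x⁴)/(360LEI) = -11·(7·8⁴-30·8²·(8/5)²+15·(8/5)⁴)/(360·8·20000) = -16016/3515625 rad
Load 3 — applied couple M₀=-12 kN·m at a=8/3 m (b=L-a=16/3):
  θ_3 = (M₀x²/(2L)+C₁)/EI  [x≤a] with C₁=M₀(3b²-L²)/(6L)=-16/3 = ((-12)·(8/5)²/(2·8)+(-16/3))/20000 = -17/46875 rad
Superposition: θ = Σ θ_i = -70189/14062500 rad ≈ -0.004991 rad

θ(8/5) = -70189/14062500 rad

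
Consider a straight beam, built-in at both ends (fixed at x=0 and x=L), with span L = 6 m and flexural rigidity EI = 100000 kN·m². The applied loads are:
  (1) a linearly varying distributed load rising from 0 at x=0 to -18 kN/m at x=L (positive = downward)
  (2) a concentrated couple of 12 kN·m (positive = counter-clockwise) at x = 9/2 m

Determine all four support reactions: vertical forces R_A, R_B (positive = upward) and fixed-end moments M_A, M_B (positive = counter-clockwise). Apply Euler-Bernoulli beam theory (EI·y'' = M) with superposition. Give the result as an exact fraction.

Load 1 — triangular load w₀=-18 kN/m (0→w₀ over full span):
  R_A = 3w₀L/20 = 3·(-18)·6/20 = -81/5 kN
  M_A = w₀L²/30 = (-18)·6²/30 = -108/5 kN·m
  R_B = 7w₀L/20 = 7·(-18)·6/20 = -189/5 kN
  M_B = -w₀L²/20 = -(-18)·6²/20 = 162/5 kN·m
Load 2 — applied couple M₀=12 kN·m at a=9/2 m (b=L-a=3/2):
  R_A = 6M₀ab/L³ = 6·12·(9/2)·(3/2)/6³ = 9/4 kN
  M_A = M₀b(2a-b)/L² = 12·(3/2)·(2·(9/2)-(3/2))/6² = 15/4 kN·m
  R_B = -6M₀ab/L³ = -6·12·(9/2)·(3/2)/6³ = -9/4 kN
  M_B = M₀a(2b-a)/L² = 12·(9/2)·(2·(3/2)-(9/2))/6² = -9/4 kN·m
Superposition: R_A = -279/20 kN, M_A = -357/20 kN·m, R_B = -801/20 kN, M_B = 603/20 kN·m

R_A = -279/20 kN, M_A = -357/20 kN·m, R_B = -801/20 kN, M_B = 603/20 kN·m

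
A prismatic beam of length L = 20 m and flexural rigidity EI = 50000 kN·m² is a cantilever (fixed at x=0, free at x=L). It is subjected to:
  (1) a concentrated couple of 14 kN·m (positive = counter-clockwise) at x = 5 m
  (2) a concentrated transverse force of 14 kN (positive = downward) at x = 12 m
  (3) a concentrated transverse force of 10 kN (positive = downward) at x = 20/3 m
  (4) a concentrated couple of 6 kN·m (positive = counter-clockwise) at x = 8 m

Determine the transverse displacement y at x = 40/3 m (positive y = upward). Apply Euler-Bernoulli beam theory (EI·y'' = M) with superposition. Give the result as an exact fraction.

y(40/3) = -172867/810000 m

Load 1 — applied couple M₀=14 kN·m at a=5 m (b=L-a=15):
  y_1 = M₀a(2x-a)/(2EI)  [x>a] = 14·5·(2·(40/3)-5)/(2·50000) = 91/6000 m
Load 2 — point force P=14 kN at a=12 m (b=L-a=8):
  y_2 = -Pa²(3x-a)/(6EI)  [x>a] = -14·12²·(3·(40/3)-12)/(6·50000) = -588/3125 m
Load 3 — point force P=10 kN at a=20/3 m (b=L-a=40/3):
  y_3 = -Pa²(3x-a)/(6EI)  [x>a] = -10·(20/3)²·(3·(40/3)-(20/3))/(6·50000) = -4/81 m
Load 4 — applied couple M₀=6 kN·m at a=8 m (b=L-a=12):
  y_4 = M₀a(2x-a)/(2EI)  [x>a] = 6·8·(2·(40/3)-8)/(2·50000) = 28/3125 m
Superposition: y = Σ y_i = -172867/810000 m ≈ -0.213416 m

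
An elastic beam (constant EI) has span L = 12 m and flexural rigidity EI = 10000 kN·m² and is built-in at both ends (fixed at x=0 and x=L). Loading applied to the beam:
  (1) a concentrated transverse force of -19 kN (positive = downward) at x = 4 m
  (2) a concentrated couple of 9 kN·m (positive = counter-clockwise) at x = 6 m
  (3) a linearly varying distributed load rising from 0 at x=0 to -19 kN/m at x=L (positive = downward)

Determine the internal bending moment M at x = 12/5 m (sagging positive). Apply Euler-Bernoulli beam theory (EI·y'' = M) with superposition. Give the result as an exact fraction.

Load 1 — point force P=-19 kN at a=4 m (b=L-a=8):
  M_1 = Pb²(3a+b)x/L³ - Pab²/L²  [x≤a] = (-19)·8²·(3·4+8)·(12/5)/12³ - (-19)·4·8²/12² = 0 kN·m
Load 2 — applied couple M₀=9 kN·m at a=6 m (b=L-a=6):
  M_2 = R_Ax - M_A  [x≤a] with R_A=9/8, M_A=9/4 = (9/8)·(12/5) - (9/4) = 9/20 kN·m
Load 3 — triangular load w₀=-19 kN/m (0→w₀ over full span):
  M_3 = 3w₀Lx/20 - w₀L²/30 - w₀x³/(6L) = 3·(-19)·12·(12/5)/20 - (-19)·12²/30 - (-19)·(12/5)³/(6·12) = 1596/125 kN·m
Superposition: M = Σ M_i = 6609/500 kN·m ≈ 13.218000 kN·m

M(12/5) = 6609/500 kN·m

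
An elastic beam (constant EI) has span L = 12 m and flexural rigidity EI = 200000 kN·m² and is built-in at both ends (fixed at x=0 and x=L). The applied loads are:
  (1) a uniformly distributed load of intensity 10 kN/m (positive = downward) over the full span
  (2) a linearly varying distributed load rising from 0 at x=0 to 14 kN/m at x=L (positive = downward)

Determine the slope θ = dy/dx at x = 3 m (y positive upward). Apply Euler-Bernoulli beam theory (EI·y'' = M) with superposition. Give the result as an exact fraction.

Load 1 — uniform load w=10 kN/m over full span:
  θ_1 = -wx(L-x)(L-2x)/(12EI) = -10·3·(12-3)·(12-2·3)/(12·200000) = -27/40000 rad
Load 2 — triangular load w₀=14 kN/m (0→w₀ over full span):
  θ_2 = -w₀(2x(L-x)(L-2x)(x+2L)+x²(L-x)²)/(120LEI) = -14·(2·3·(12-3)·(12-2·3)·(3+2·12)+3²·(12-3)²)/(120·12·200000) = -7371/16000000 rad
Superposition: θ = Σ θ_i = -18171/16000000 rad ≈ -0.001136 rad

θ(3) = -18171/16000000 rad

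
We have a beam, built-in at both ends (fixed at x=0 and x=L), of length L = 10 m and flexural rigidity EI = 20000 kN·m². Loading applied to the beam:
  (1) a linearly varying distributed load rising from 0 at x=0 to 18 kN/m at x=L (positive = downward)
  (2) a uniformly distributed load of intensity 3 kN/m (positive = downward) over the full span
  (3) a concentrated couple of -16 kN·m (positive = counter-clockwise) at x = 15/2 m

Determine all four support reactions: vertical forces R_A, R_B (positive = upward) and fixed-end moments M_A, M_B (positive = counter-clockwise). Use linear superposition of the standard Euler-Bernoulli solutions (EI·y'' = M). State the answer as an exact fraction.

R_A = 201/5 kN, M_A = 80 kN·m, R_B = 399/5 kN, M_B = -112 kN·m

Load 1 — triangular load w₀=18 kN/m (0→w₀ over full span):
  R_A = 3w₀L/20 = 3·18·10/20 = 27 kN
  M_A = w₀L²/30 = 18·10²/30 = 60 kN·m
  R_B = 7w₀L/20 = 7·18·10/20 = 63 kN
  M_B = -w₀L²/20 = -18·10²/20 = -90 kN·m
Load 2 — uniform load w=3 kN/m over full span:
  R_A = wL/2 = 3·10/2 = 15 kN
  M_A = wL²/12 = 3·10²/12 = 25 kN·m
  R_B = wL/2 = 3·10/2 = 15 kN
  M_B = -wL²/12 = -3·10²/12 = -25 kN·m
Load 3 — applied couple M₀=-16 kN·m at a=15/2 m (b=L-a=5/2):
  R_A = 6M₀ab/L³ = 6·(-16)·(15/2)·(5/2)/10³ = -9/5 kN
  M_A = M₀b(2a-b)/L² = (-16)·(5/2)·(2·(15/2)-(5/2))/10² = -5 kN·m
  R_B = -6M₀ab/L³ = -6·(-16)·(15/2)·(5/2)/10³ = 9/5 kN
  M_B = M₀a(2b-a)/L² = (-16)·(15/2)·(2·(5/2)-(15/2))/10² = 3 kN·m
Superposition: R_A = 201/5 kN, M_A = 80 kN·m, R_B = 399/5 kN, M_B = -112 kN·m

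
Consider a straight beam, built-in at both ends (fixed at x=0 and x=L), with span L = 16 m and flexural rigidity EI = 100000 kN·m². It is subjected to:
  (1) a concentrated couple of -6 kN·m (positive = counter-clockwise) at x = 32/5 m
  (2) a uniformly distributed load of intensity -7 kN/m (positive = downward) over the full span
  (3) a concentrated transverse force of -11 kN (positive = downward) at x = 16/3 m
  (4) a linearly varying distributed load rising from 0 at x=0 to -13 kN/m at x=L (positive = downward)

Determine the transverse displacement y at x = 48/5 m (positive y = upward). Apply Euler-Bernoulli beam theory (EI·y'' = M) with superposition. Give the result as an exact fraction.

y(48/5) = 90608128/3955078125 m

Load 1 — applied couple M₀=-6 kN·m at a=32/5 m (b=L-a=48/5):
  y_1 = (R_Ax³/6 - M_Ax²/2 - M₀(x-a)²/2)/EI  [x>a] with R_A=-27/50, M_A=-18/25 = ((-27/50)·(48/5)³/6 - (-18/25)·(48/5)²/2 - (-6)·((48/5)-(32/5))²/2)/100000 = -1536/9765625 m
Load 2 — uniform load w=-7 kN/m over full span:
  y_2 = -wx²(L-x)²/(24EI) = -(-7)·(48/5)²·(16-(48/5))²/(24·100000) = 21504/1953125 m
Load 3 — point force P=-11 kN at a=16/3 m (b=L-a=32/3):
  y_3 = -Pa²(L-x)²(3bL-(3b+a)(L-x))/(6L³EI)  [x>a] = -(-11)·(16/3)²·(16-(48/5))²·(3·(32/3)·16-(3·(32/3)+(16/3))·(16-(48/5)))/(6·16³·100000) = 45056/31640625 m
Load 4 — triangular load w₀=-13 kN/m (0→w₀ over full span):
  y_4 = -w₀x²(L-x)²(x+2L)/(120LEI) = -(-13)·(48/5)²·(16-(48/5))²·((48/5)+2·16)/(120·16·100000) = 519168/48828125 m
Superposition: y = Σ y_i = 90608128/3955078125 m ≈ 0.022909 m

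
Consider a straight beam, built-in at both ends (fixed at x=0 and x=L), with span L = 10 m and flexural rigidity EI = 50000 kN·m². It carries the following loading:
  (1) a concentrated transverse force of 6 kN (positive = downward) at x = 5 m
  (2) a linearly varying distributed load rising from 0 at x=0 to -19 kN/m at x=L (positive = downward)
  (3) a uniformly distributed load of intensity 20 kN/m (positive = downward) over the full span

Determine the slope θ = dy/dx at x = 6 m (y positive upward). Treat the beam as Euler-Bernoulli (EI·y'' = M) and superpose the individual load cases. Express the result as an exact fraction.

Load 1 — point force P=6 kN at a=5 m (b=L-a=5):
  θ_1 = Pa²(L-x)(2bL-(3b+a)(L-x))/(2L³EI)  [x>a] = 6·5²·(10-6)·(2·5·10-(3·5+5)·(10-6))/(2·10³·50000) = 3/25000 rad
Load 2 — triangular load w₀=-19 kN/m (0→w₀ over full span):
  θ_2 = -w₀(2x(L-x)(L-2x)(x+2L)+x²(L-x)²)/(120LEI) = -(-19)·(2·6·(10-6)·(10-2·6)·(6+2·10)+6²·(10-6)²)/(120·10·50000) = -19/31250 rad
Load 3 — uniform load w=20 kN/m over full span:
  θ_3 = -wx(L-x)(L-2x)/(12EI) = -20·6·(10-6)·(10-2·6)/(12·50000) = 1/625 rad
Superposition: θ = Σ θ_i = 139/125000 rad ≈ 0.001112 rad

θ(6) = 139/125000 rad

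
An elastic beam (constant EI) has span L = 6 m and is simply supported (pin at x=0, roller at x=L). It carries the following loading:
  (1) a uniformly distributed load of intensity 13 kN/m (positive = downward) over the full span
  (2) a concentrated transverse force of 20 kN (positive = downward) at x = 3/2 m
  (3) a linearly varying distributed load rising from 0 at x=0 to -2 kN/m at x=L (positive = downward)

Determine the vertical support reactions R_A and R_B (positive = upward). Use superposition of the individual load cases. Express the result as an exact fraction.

Load 1 — uniform load w=13 kN/m over full span:
  R_A = wL/2 = 13·6/2 = 39 kN
  R_B = wL/2 = 13·6/2 = 39 kN
Load 2 — point force P=20 kN at a=3/2 m (b=L-a=9/2):
  R_A = Pb/L = 20·(9/2)/6 = 15 kN
  R_B = Pa/L = 20·(3/2)/6 = 5 kN
Load 3 — triangular load w₀=-2 kN/m (0→w₀ over full span):
  R_A = w₀L/6 = (-2)·6/6 = -2 kN
  R_B = w₀L/3 = (-2)·6/3 = -4 kN
Superposition: R_A = 52 kN, R_B = 40 kN

R_A = 52 kN, R_B = 40 kN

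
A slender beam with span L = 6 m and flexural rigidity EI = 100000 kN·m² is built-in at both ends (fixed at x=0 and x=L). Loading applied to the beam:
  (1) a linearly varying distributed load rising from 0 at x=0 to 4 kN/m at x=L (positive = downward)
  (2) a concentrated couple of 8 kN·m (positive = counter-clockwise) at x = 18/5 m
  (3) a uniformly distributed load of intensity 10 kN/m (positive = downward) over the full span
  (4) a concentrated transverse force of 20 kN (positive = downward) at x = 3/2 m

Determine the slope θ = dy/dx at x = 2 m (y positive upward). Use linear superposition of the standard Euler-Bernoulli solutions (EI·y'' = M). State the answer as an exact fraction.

Load 1 — triangular load w₀=4 kN/m (0→w₀ over full span):
  θ_1 = -w₀(2x(L-x)(L-2x)(x+2L)+x²(L-x)²)/(120LEI) = -4·(2·2·(6-2)·(6-2·2)·(2+2·6)+2²·(6-2)²)/(120·6·100000) = -4/140625 rad
Load 2 — applied couple M₀=8 kN·m at a=18/5 m (b=L-a=12/5):
  θ_2 = (R_Ax²/2 - M_Ax)/EI  [x≤a] with R_A=48/25, M_A=64/25 = ((48/25)·2²/2 - (64/25)·2)/100000 = -1/78125 rad
Load 3 — uniform load w=10 kN/m over full span:
  θ_3 = -wx(L-x)(L-2x)/(12EI) = -10·2·(6-2)·(6-2·2)/(12·100000) = -1/7500 rad
Load 4 — point force P=20 kN at a=3/2 m (b=L-a=9/2):
  θ_4 = Pa²(L-x)(2bL-(3b+a)(L-x))/(2L³EI)  [x>a] = 20·(3/2)²·(6-2)·(2·(9/2)·6-(3·(9/2)+(3/2))·(6-2))/(2·6³·100000) = -1/40000 rad
Superposition: θ = Σ θ_i = -8981/45000000 rad ≈ -0.000200 rad

θ(2) = -8981/45000000 rad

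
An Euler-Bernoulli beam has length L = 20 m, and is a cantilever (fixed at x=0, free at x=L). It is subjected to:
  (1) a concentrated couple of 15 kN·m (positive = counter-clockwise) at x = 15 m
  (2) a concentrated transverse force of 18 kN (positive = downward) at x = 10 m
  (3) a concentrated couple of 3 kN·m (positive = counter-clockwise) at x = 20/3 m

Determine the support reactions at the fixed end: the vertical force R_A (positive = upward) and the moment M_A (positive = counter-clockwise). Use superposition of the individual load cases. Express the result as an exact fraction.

R_A = 18 kN, M_A = 162 kN·m

Load 1 — applied couple M₀=15 kN·m at a=15 m (b=L-a=5):
  R_A = 0 kN
  M_A = -M₀ = -15 kN·m
Load 2 — point force P=18 kN at a=10 m (b=L-a=10):
  R_A = P = 18 kN
  M_A = Pa = 18·10 = 180 kN·m
Load 3 — applied couple M₀=3 kN·m at a=20/3 m (b=L-a=40/3):
  R_A = 0 kN
  M_A = -M₀ = -3 kN·m
Superposition: R_A = 18 kN, M_A = 162 kN·m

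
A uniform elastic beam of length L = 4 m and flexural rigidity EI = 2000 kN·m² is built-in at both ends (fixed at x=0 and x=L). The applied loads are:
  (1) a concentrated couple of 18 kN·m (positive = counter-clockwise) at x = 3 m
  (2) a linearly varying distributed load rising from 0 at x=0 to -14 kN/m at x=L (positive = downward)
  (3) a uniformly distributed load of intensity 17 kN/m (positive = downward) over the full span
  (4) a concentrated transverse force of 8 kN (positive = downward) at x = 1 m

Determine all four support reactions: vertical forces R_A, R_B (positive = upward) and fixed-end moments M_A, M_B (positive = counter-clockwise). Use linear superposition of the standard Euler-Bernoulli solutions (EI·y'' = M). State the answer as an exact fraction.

R_A = 2993/80 kN, M_A = 1013/40 kN·m, R_B = 847/80 kN, M_B = -1961/120 kN·m

Load 1 — applied couple M₀=18 kN·m at a=3 m (b=L-a=1):
  R_A = 6M₀ab/L³ = 6·18·3·1/4³ = 81/16 kN
  M_A = M₀b(2a-b)/L² = 18·1·(2·3-1)/4² = 45/8 kN·m
  R_B = -6M₀ab/L³ = -6·18·3·1/4³ = -81/16 kN
  M_B = M₀a(2b-a)/L² = 18·3·(2·1-3)/4² = -27/8 kN·m
Load 2 — triangular load w₀=-14 kN/m (0→w₀ over full span):
  R_A = 3w₀L/20 = 3·(-14)·4/20 = -42/5 kN
  M_A = w₀L²/30 = (-14)·4²/30 = -112/15 kN·m
  R_B = 7w₀L/20 = 7·(-14)·4/20 = -98/5 kN
  M_B = -w₀L²/20 = -(-14)·4²/20 = 56/5 kN·m
Load 3 — uniform load w=17 kN/m over full span:
  R_A = wL/2 = 17·4/2 = 34 kN
  M_A = wL²/12 = 17·4²/12 = 68/3 kN·m
  R_B = wL/2 = 17·4/2 = 34 kN
  M_B = -wL²/12 = -17·4²/12 = -68/3 kN·m
Load 4 — point force P=8 kN at a=1 m (b=L-a=3):
  R_A = Pb²(3a+b)/L³ = 8·3²·(3·1+3)/4³ = 27/4 kN
  M_A = Pab²/L² = 8·1·3²/4² = 9/2 kN·m
  R_B = Pa²(a+3b)/L³ = 8·1²·(1+3·3)/4³ = 5/4 kN
  M_B = -Pa²b/L² = -8·1²·3/4² = -3/2 kN·m
Superposition: R_A = 2993/80 kN, M_A = 1013/40 kN·m, R_B = 847/80 kN, M_B = -1961/120 kN·m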